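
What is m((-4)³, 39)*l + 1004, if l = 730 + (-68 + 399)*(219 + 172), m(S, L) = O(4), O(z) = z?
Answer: 521608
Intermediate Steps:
m(S, L) = 4
l = 130151 (l = 730 + 331*391 = 730 + 129421 = 130151)
m((-4)³, 39)*l + 1004 = 4*130151 + 1004 = 520604 + 1004 = 521608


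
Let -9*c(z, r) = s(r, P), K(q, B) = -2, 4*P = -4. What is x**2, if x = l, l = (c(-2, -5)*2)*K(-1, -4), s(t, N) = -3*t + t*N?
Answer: 6400/81 ≈ 79.012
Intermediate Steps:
P = -1 (P = (1/4)*(-4) = -1)
s(t, N) = -3*t + N*t
c(z, r) = 4*r/9 (c(z, r) = -r*(-3 - 1)/9 = -r*(-4)/9 = -(-4)*r/9 = 4*r/9)
l = 80/9 (l = (((4/9)*(-5))*2)*(-2) = -20/9*2*(-2) = -40/9*(-2) = 80/9 ≈ 8.8889)
x = 80/9 ≈ 8.8889
x**2 = (80/9)**2 = 6400/81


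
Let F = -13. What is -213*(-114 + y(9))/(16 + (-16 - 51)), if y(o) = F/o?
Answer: -73769/153 ≈ -482.15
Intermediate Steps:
y(o) = -13/o
-213*(-114 + y(9))/(16 + (-16 - 51)) = -213*(-114 - 13/9)/(16 + (-16 - 51)) = -213*(-114 - 13*1/9)/(16 - 67) = -213*(-114 - 13/9)/(-51) = -(-73769)*(-1)/(3*51) = -213*1039/459 = -73769/153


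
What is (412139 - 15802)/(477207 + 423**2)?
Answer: 396337/656136 ≈ 0.60405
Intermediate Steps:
(412139 - 15802)/(477207 + 423**2) = 396337/(477207 + 178929) = 396337/656136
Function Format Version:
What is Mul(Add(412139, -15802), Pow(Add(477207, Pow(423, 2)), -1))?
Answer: Rational(396337, 656136) ≈ 0.60405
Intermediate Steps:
Mul(Add(412139, -15802), Pow(Add(477207, Pow(423, 2)), -1)) = Mul(396337, Pow(Add(477207, 178929), -1)) = Mul(396337, Pow(656136, -1)) = Mul(396337, Rational(1, 656136)) = Rational(396337, 656136)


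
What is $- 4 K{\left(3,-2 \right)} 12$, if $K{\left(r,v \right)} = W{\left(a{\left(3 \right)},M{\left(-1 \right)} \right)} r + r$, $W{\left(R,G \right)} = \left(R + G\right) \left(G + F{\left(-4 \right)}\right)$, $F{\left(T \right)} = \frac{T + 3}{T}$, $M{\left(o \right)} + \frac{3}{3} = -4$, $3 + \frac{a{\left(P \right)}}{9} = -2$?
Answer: $-34344$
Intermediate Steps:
$a{\left(P \right)} = -45$ ($a{\left(P \right)} = -27 + 9 \left(-2\right) = -27 - 18 = -45$)
$M{\left(o \right)} = -5$ ($M{\left(o \right)} = -1 - 4 = -5$)
$F{\left(T \right)} = \frac{3 + T}{T}$
$W{\left(R,G \right)} = \left(\frac{1}{4} + G\right) \left(G + R\right)$ ($W{\left(R,G \right)} = \left(R + G\right) \left(G + \frac{3 - 4}{-4}\right) = \left(G + R\right) \left(G - - \frac{1}{4}\right) = \left(G + R\right) \left(G + \frac{1}{4}\right) = \left(G + R\right) \left(\frac{1}{4} + G\right) = \left(\frac{1}{4} + G\right) \left(G + R\right)$)
$K{\left(r,v \right)} = \frac{477 r}{2}$ ($K{\left(r,v \right)} = \left(\left(-5\right)^{2} + \frac{1}{4} \left(-5\right) + \frac{1}{4} \left(-45\right) - -225\right) r + r = \left(25 - \frac{5}{4} - \frac{45}{4} + 225\right) r + r = \frac{475 r}{2} + r = \frac{477 r}{2}$)
$- 4 K{\left(3,-2 \right)} 12 = - 4 \cdot \frac{477}{2} \cdot 3 \cdot 12 = \left(-4\right) \frac{1431}{2} \cdot 12 = \left(-2862\right) 12 = -34344$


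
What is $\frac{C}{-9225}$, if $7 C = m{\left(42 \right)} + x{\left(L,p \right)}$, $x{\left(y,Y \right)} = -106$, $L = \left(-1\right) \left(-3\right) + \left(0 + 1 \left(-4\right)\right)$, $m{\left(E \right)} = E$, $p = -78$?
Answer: $\frac{64}{64575} \approx 0.00099109$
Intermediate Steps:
$L = -1$ ($L = 3 + \left(0 - 4\right) = 3 - 4 = -1$)
$C = - \frac{64}{7}$ ($C = \frac{42 - 106}{7} = \frac{1}{7} \left(-64\right) = - \frac{64}{7} \approx -9.1429$)
$\frac{C}{-9225} = - \frac{64}{7 \left(-9225\right)} = \left(- \frac{64}{7}\right) \left(- \frac{1}{9225}\right) = \frac{64}{64575}$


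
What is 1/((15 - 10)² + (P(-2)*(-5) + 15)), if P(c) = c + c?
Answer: 1/60 ≈ 0.016667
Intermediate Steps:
P(c) = 2*c
1/((15 - 10)² + (P(-2)*(-5) + 15)) = 1/((15 - 10)² + ((2*(-2))*(-5) + 15)) = 1/(5² + (-4*(-5) + 15)) = 1/(25 + (20 + 15)) = 1/(25 + 35) = 1/60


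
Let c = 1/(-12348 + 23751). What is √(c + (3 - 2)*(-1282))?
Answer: I*√18521823215/3801 ≈ 35.805*I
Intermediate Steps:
c = 1/11403 ≈ 8.7696e-5
√(c + (3 - 2)*(-1282)) = √(1/11403 + (3 - 2)*(-1282)) = √(1/11403 + 1*(-1282)) = √(1/11403 - 1282) = √(-14618645/11403) = I*√18521823215/3801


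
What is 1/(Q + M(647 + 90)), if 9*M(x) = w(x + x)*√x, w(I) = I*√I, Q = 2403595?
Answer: 194691195/465598522345537 - 9777042*√2/465598522345537 ≈ 3.8846e-7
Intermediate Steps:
w(I) = I^(3/2)
M(x) = 2*√2*x²/9 (M(x) = ((x + x)^(3/2)*√x)/9 = ((2*x)^(3/2)*√x)/9 = ((2*√2*x^(3/2))*√x)/9 = (2*√2*x²)/9 = 2*√2*x²/9)
1/(Q + M(647 + 90)) = 1/(2403595 + 2*√2*(647 + 90)²/9) = 1/(2403595 + (2/9)*√2*737²) = 1/(2403595 + (2/9)*√2*543169) = 1/(2403595 + 1086338*√2/9)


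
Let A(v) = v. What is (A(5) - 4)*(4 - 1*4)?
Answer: 0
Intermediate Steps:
(A(5) - 4)*(4 - 1*4) = (5 - 4)*(4 - 1*4) = 1*(4 - 4) = 1*0 = 0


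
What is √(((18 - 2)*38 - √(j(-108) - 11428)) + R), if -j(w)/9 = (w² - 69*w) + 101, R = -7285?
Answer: √(-6677 - I*√184381) ≈ 2.6261 - 81.755*I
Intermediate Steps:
j(w) = -909 - 9*w² + 621*w (j(w) = -9*((w² - 69*w) + 101) = -9*(101 + w² - 69*w) = -909 - 9*w² + 621*w)
√(((18 - 2)*38 - √(j(-108) - 11428)) + R) = √(((18 - 2)*38 - √((-909 - 9*(-108)² + 621*(-108)) - 11428)) - 7285) = √((16*38 - √((-909 - 9*11664 - 67068) - 11428)) - 7285) = √((608 - √((-909 - 104976 - 67068) - 11428)) - 7285) = √((608 - √(-172953 - 11428)) - 7285) = √((608 - √(-184381)) - 7285) = √((608 - I*√184381) - 7285) = √(-6677 - I*√184381)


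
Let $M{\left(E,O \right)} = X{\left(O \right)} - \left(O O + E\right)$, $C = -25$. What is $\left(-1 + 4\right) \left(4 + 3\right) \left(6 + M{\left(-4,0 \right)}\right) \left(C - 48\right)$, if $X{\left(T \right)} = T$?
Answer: $-15330$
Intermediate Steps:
$M{\left(E,O \right)} = O - E - O^{2}$ ($M{\left(E,O \right)} = O - \left(O O + E\right) = O - \left(O^{2} + E\right) = O - \left(E + O^{2}\right) = O - E - O^{2}$)
$\left(-1 + 4\right) \left(4 + 3\right) \left(6 + M{\left(-4,0 \right)}\right) \left(C - 48\right) = \left(-1 + 4\right) \left(4 + 3\right) \left(6 - -4\right) \left(-25 - 48\right) = 3 \cdot 7 \left(6 + \left(0 + 4 - 0\right)\right) \left(-73\right) = 3 \cdot 7 \left(6 + \left(0 + 4 + 0\right)\right) \left(-73\right) = 3 \cdot 7 \left(6 + 4\right) \left(-73\right) = 3 \cdot 7 \cdot 10 \left(-73\right) = 3 \cdot 70 \left(-73\right) = 210 \left(-73\right) = -15330$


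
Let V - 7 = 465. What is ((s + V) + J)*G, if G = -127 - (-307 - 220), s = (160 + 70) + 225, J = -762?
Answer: 66000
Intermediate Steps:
V = 472 (V = 7 + 465 = 472)
s = 455 (s = 230 + 225 = 455)
G = 400 (G = -127 - 1*(-527) = -127 + 527 = 400)
((s + V) + J)*G = ((455 + 472) - 762)*400 = (927 - 762)*400 = 165*400 = 66000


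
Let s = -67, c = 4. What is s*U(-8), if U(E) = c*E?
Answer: 2144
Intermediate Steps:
U(E) = 4*E
s*U(-8) = -268*(-8) = -67*(-32) = 2144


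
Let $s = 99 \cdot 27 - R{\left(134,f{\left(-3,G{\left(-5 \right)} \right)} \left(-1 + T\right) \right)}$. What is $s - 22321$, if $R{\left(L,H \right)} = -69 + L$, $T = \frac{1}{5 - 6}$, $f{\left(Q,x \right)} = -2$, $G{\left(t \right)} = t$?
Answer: $-19713$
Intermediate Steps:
$T = -1$ ($T = \frac{1}{-1} = -1$)
$s = 2608$ ($s = 99 \cdot 27 - \left(-69 + 134\right) = 2673 - 65 = 2608$)
$s - 22321 = 2608 - 22321 = -19713$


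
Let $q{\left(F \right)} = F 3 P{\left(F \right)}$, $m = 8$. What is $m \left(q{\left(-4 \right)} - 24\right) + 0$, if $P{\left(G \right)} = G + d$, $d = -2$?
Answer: $384$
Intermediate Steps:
$P{\left(G \right)} = -2 + G$ ($P{\left(G \right)} = G - 2 = -2 + G$)
$q{\left(F \right)} = 3 F \left(-2 + F\right)$ ($q{\left(F \right)} = F 3 \left(-2 + F\right) = 3 F \left(-2 + F\right)$)
$m \left(q{\left(-4 \right)} - 24\right) + 0 = 8 \left(3 \left(-4\right) \left(-2 - 4\right) - 24\right) + 0 = 8 \left(3 \left(-4\right) \left(-6\right) - 24\right) + 0 = 8 \left(72 - 24\right) + 0 = 8 \cdot 48 + 0 = 384 + 0 = 384$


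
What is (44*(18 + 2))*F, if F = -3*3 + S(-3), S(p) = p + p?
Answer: -13200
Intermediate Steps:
S(p) = 2*p
F = -15 (F = -3*3 + 2*(-3) = -9 - 6 = -15)
(44*(18 + 2))*F = (44*(18 + 2))*(-15) = (44*20)*(-15) = 880*(-15) = -13200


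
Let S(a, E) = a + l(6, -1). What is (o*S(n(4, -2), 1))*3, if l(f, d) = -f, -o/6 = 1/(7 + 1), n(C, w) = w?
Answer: 18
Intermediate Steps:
o = -3/4 (o = -6/(7 + 1) = -6/8 = -6*1/8 = -3/4 ≈ -0.75000)
S(a, E) = -6 + a (S(a, E) = a - 1*6 = a - 6 = -6 + a)
(o*S(n(4, -2), 1))*3 = -3*(-6 - 2)/4*3 = -3/4*(-8)*3 = 6*3 = 18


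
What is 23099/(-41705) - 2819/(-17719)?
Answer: -291724786/738970895 ≈ -0.39477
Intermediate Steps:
23099/(-41705) - 2819/(-17719) = 23099*(-1/41705) - 2819*(-1/17719) = -23099/41705 + 2819/17719 = -291724786/738970895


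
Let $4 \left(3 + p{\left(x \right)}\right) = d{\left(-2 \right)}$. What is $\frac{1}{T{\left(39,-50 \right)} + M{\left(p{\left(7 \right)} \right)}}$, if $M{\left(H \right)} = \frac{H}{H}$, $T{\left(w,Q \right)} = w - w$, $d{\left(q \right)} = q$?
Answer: $1$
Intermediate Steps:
$T{\left(w,Q \right)} = 0$
$p{\left(x \right)} = - \frac{7}{2}$ ($p{\left(x \right)} = -3 + \frac{1}{4} \left(-2\right) = -3 - \frac{1}{2} = - \frac{7}{2}$)
$M{\left(H \right)} = 1$
$\frac{1}{T{\left(39,-50 \right)} + M{\left(p{\left(7 \right)} \right)}} = \frac{1}{0 + 1} = 1^{-1} = 1$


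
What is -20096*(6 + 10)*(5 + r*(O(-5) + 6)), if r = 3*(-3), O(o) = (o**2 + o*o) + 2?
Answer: 166234112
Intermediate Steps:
O(o) = 2 + 2*o**2 (O(o) = (o**2 + o**2) + 2 = 2*o**2 + 2 = 2 + 2*o**2)
r = -9
-20096*(6 + 10)*(5 + r*(O(-5) + 6)) = -20096*(6 + 10)*(5 - 9*((2 + 2*(-5)**2) + 6)) = -321536*(5 - 9*((2 + 2*25) + 6)) = -321536*(5 - 9*((2 + 50) + 6)) = -321536*(5 - 9*(52 + 6)) = -321536*(5 - 9*58) = -321536*(5 - 522) = -321536*(-517) = -20096*(-8272) = 166234112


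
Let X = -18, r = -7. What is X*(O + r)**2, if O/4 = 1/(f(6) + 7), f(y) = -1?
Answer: -722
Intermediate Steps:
O = 2/3 (O = 4/(-1 + 7) = 4/6 = 4*(1/6) = 2/3 ≈ 0.66667)
X*(O + r)**2 = -18*(2/3 - 7)**2 = -18*(-19/3)**2 = -18*361/9 = -722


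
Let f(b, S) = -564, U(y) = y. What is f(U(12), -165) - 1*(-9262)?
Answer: 8698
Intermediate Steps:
f(U(12), -165) - 1*(-9262) = -564 - 1*(-9262) = -564 + 9262 = 8698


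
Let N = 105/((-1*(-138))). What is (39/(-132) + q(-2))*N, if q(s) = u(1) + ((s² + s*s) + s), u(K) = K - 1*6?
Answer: 1085/2024 ≈ 0.53607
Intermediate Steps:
u(K) = -6 + K (u(K) = K - 6 = -6 + K)
N = 35/46 (N = 105/138 = 105*(1/138) = 35/46 ≈ 0.76087)
q(s) = -5 + s + 2*s² (q(s) = (-6 + 1) + ((s² + s*s) + s) = -5 + ((s² + s²) + s) = -5 + (2*s² + s) = -5 + (s + 2*s²) = -5 + s + 2*s²)
(39/(-132) + q(-2))*N = (39/(-132) + (-5 - 2 + 2*(-2)²))*(35/46) = (39*(-1/132) + (-5 - 2 + 2*4))*(35/46) = (-13/44 + (-5 - 2 + 8))*(35/46) = (-13/44 + 1)*(35/46) = (31/44)*(35/46) = 1085/2024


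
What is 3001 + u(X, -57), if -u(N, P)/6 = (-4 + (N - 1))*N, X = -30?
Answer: -3299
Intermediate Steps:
u(N, P) = -6*N*(-5 + N) (u(N, P) = -6*(-4 + (N - 1))*N = -6*(-4 + (-1 + N))*N = -6*(-5 + N)*N = -6*N*(-5 + N))
3001 + u(X, -57) = 3001 + 6*(-30)*(5 - 1*(-30)) = 3001 + 6*(-30)*(5 + 30) = 3001 + 6*(-30)*35 = 3001 - 6300 = -3299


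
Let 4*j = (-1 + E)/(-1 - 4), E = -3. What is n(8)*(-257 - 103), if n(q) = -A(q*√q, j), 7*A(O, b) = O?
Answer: 5760*√2/7 ≈ 1163.7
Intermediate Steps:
j = ⅕ (j = ((-1 - 3)/(-1 - 4))/4 = (-4/(-5))/4 = (-4*(-⅕))/4 = (¼)*(⅘) = ⅕ ≈ 0.20000)
A(O, b) = O/7
n(q) = -q^(3/2)/7 (n(q) = -q*√q/7 = -q^(3/2)/7)
n(8)*(-257 - 103) = (-16*√2/7)*(-257 - 103) = -16*√2/7*(-360) = 5760*√2/7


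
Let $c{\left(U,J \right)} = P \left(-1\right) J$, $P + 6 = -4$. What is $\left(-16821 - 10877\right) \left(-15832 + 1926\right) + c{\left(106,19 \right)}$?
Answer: $385168578$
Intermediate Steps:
$P = -10$ ($P = -6 - 4 = -10$)
$c{\left(U,J \right)} = 10 J$ ($c{\left(U,J \right)} = \left(-10\right) \left(-1\right) J = 10 J$)
$\left(-16821 - 10877\right) \left(-15832 + 1926\right) + c{\left(106,19 \right)} = \left(-16821 - 10877\right) \left(-15832 + 1926\right) + 10 \cdot 19 = \left(-27698\right) \left(-13906\right) + 190 = 385168388 + 190 = 385168578$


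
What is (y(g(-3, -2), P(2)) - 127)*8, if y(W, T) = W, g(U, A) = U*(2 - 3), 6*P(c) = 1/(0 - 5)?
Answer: -992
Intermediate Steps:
P(c) = -1/30 (P(c) = 1/(6*(0 - 5)) = (⅙)/(-5) = (⅙)*(-⅕) = -1/30)
g(U, A) = -U (g(U, A) = U*(-1) = -U)
(y(g(-3, -2), P(2)) - 127)*8 = (-1*(-3) - 127)*8 = (3 - 127)*8 = -124*8 = -992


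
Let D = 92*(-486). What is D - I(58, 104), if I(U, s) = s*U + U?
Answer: -50802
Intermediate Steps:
I(U, s) = U + U*s (I(U, s) = U*s + U = U + U*s)
D = -44712
D - I(58, 104) = -44712 - 58*(1 + 104) = -44712 - 58*105 = -44712 - 1*6090 = -44712 - 6090 = -50802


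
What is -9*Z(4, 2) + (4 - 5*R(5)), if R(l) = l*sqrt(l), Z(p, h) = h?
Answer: -14 - 25*sqrt(5) ≈ -69.902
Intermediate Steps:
R(l) = l**(3/2)
-9*Z(4, 2) + (4 - 5*R(5)) = -9*2 + (4 - 25*sqrt(5)) = -18 + (4 - 25*sqrt(5)) = -14 - 25*sqrt(5)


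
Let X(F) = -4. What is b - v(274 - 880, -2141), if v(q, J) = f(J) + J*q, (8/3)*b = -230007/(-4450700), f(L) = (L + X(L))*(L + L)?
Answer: -373229861991579/35605600 ≈ -1.0482e+7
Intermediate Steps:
f(L) = 2*L*(-4 + L) (f(L) = (L - 4)*(L + L) = (-4 + L)*(2*L) = 2*L*(-4 + L))
b = 690021/35605600 (b = 3*(-230007/(-4450700))/8 = 3*(-230007*(-1/4450700))/8 = (3/8)*(230007/4450700) = 690021/35605600 ≈ 0.019380)
v(q, J) = J*q + 2*J*(-4 + J) (v(q, J) = 2*J*(-4 + J) + J*q = J*q + 2*J*(-4 + J))
b - v(274 - 880, -2141) = 690021/35605600 - (-2141)*(-8 + (274 - 880) + 2*(-2141)) = 690021/35605600 - (-2141)*(-8 - 606 - 4282) = 690021/35605600 - (-2141)*(-4896) = 690021/35605600 - 1*10482336 = 690021/35605600 - 10482336 = -373229861991579/35605600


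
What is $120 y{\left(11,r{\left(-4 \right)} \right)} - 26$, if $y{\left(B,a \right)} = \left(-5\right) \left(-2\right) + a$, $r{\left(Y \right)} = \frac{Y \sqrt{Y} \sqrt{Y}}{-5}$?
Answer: $790$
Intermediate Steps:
$r{\left(Y \right)} = - \frac{Y^{2}}{5}$ ($r{\left(Y \right)} = Y^{\frac{3}{2}} \sqrt{Y} \left(- \frac{1}{5}\right) = Y^{2} \left(- \frac{1}{5}\right) = - \frac{Y^{2}}{5}$)
$y{\left(B,a \right)} = 10 + a$
$120 y{\left(11,r{\left(-4 \right)} \right)} - 26 = 120 \left(10 - \frac{\left(-4\right)^{2}}{5}\right) - 26 = 120 \left(10 - \frac{16}{5}\right) - 26 = 120 \cdot \frac{34}{5} - 26 = 816 - 26 = 790$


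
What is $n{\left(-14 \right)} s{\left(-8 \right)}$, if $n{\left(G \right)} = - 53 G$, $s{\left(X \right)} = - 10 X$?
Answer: $59360$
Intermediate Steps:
$n{\left(-14 \right)} s{\left(-8 \right)} = \left(-53\right) \left(-14\right) \left(\left(-10\right) \left(-8\right)\right) = 742 \cdot 80 = 59360$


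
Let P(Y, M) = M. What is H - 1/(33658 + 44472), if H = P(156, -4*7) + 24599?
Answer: 1919732229/78130 ≈ 24571.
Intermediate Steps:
H = 24571 (H = -4*7 + 24599 = -28 + 24599 = 24571)
H - 1/(33658 + 44472) = 24571 - 1/(33658 + 44472) = 24571 - 1/78130 = 1919732229/78130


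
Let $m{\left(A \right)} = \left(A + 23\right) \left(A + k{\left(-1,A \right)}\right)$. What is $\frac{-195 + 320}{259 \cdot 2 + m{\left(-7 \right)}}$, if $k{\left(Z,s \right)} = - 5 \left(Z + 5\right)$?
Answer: $\frac{125}{86} \approx 1.4535$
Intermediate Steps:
$k{\left(Z,s \right)} = -25 - 5 Z$ ($k{\left(Z,s \right)} = - 5 \left(5 + Z\right) = -25 - 5 Z$)
$m{\left(A \right)} = \left(-20 + A\right) \left(23 + A\right)$ ($m{\left(A \right)} = \left(A + 23\right) \left(A - 20\right) = \left(23 + A\right) \left(A + \left(-25 + 5\right)\right) = \left(23 + A\right) \left(A - 20\right) = \left(23 + A\right) \left(-20 + A\right) = \left(-20 + A\right) \left(23 + A\right)$)
$\frac{-195 + 320}{259 \cdot 2 + m{\left(-7 \right)}} = \frac{-195 + 320}{259 \cdot 2 + \left(-460 + \left(-7\right)^{2} + 3 \left(-7\right)\right)} = \frac{125}{518 - 432} = \frac{125}{86}$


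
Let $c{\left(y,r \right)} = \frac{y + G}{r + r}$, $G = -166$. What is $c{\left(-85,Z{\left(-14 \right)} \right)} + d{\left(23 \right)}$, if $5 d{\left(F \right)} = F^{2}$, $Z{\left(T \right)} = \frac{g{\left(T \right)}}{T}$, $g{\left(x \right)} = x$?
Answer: $- \frac{197}{10} \approx -19.7$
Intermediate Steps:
$Z{\left(T \right)} = 1$ ($Z{\left(T \right)} = \frac{T}{T} = 1$)
$c{\left(y,r \right)} = \frac{-166 + y}{2 r}$ ($c{\left(y,r \right)} = \frac{y - 166}{r + r} = \frac{-166 + y}{2 r}$)
$d{\left(F \right)} = \frac{F^{2}}{5}$
$c{\left(-85,Z{\left(-14 \right)} \right)} + d{\left(23 \right)} = \frac{-166 - 85}{2 \cdot 1} + \frac{23^{2}}{5} = \frac{1}{2} \cdot 1 \left(-251\right) + \frac{1}{5} \cdot 529 = - \frac{251}{2} + \frac{529}{5} = - \frac{197}{10}$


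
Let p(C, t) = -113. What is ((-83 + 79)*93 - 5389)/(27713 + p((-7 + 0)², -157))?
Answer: -5761/27600 ≈ -0.20873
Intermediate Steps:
((-83 + 79)*93 - 5389)/(27713 + p((-7 + 0)², -157)) = ((-83 + 79)*93 - 5389)/(27713 - 113) = (-4*93 - 5389)/27600 = (-372 - 5389)*(1/27600) = -5761*1/27600 = -5761/27600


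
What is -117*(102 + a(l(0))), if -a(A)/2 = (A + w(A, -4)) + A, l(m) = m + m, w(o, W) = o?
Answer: -11934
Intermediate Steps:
l(m) = 2*m
a(A) = -6*A (a(A) = -2*((A + A) + A) = -2*(2*A + A) = -6*A)
-117*(102 + a(l(0))) = -117*(102 - 12*0) = -117*(102 - 6*0) = -117*(102 + 0) = -117*102 = -11934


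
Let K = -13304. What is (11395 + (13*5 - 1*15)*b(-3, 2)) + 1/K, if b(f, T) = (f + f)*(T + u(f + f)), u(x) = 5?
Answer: 123660679/13304 ≈ 9295.0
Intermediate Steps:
b(f, T) = 2*f*(5 + T) (b(f, T) = (f + f)*(T + 5) = (2*f)*(5 + T) = 2*f*(5 + T))
(11395 + (13*5 - 1*15)*b(-3, 2)) + 1/K = (11395 + (13*5 - 1*15)*(2*(-3)*(5 + 2))) + 1/(-13304) = (11395 + (65 - 15)*(2*(-3)*7)) - 1/13304 = (11395 + 50*(-42)) - 1/13304 = (11395 - 2100) - 1/13304 = 9295 - 1/13304 = 123660679/13304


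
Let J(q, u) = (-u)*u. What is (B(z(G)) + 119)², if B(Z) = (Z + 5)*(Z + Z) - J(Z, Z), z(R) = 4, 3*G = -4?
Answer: 42849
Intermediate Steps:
G = -4/3 (G = (⅓)*(-4) = -4/3 ≈ -1.3333)
J(q, u) = -u²
B(Z) = Z² + 2*Z*(5 + Z) (B(Z) = (Z + 5)*(Z + Z) - (-1)*Z² = (5 + Z)*(2*Z) + Z² = 2*Z*(5 + Z) + Z² = Z² + 2*Z*(5 + Z))
(B(z(G)) + 119)² = (4*(10 + 3*4) + 119)² = (4*(10 + 12) + 119)² = (4*22 + 119)² = (88 + 119)² = 207² = 42849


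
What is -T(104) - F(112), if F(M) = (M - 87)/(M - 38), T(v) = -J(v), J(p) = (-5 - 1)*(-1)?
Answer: 419/74 ≈ 5.6622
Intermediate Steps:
J(p) = 6 (J(p) = -6*(-1) = 6)
T(v) = -6 (T(v) = -1*6 = -6)
F(M) = (-87 + M)/(-38 + M)
-T(104) - F(112) = -1*(-6) - (-87 + 112)/(-38 + 112) = 6 - 25/74 = 419/74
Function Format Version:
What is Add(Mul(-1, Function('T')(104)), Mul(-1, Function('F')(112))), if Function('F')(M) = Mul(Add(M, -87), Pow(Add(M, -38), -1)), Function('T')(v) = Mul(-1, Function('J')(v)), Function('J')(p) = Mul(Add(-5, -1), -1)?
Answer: Rational(419, 74) ≈ 5.6622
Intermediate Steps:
Function('J')(p) = 6 (Function('J')(p) = Mul(-6, -1) = 6)
Function('T')(v) = -6 (Function('T')(v) = Mul(-1, 6) = -6)
Function('F')(M) = Mul(Pow(Add(-38, M), -1), Add(-87, M)) (Function('F')(M) = Mul(Add(-87, M), Pow(Add(-38, M), -1)) = Mul(Pow(Add(-38, M), -1), Add(-87, M)))
Add(Mul(-1, Function('T')(104)), Mul(-1, Function('F')(112))) = Add(Mul(-1, -6), Mul(-1, Mul(Pow(Add(-38, 112), -1), Add(-87, 112)))) = Add(6, Mul(-1, Mul(Pow(74, -1), 25))) = Add(6, Mul(-1, Mul(Rational(1, 74), 25))) = Add(6, Mul(-1, Rational(25, 74))) = Add(6, Rational(-25, 74)) = Rational(419, 74)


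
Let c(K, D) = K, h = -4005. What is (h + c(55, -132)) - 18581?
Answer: -22531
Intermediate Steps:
(h + c(55, -132)) - 18581 = (-4005 + 55) - 18581 = -3950 - 18581 = -22531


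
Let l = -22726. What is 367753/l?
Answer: -367753/22726 ≈ -16.182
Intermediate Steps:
367753/l = 367753/(-22726) = 367753*(-1/22726) = -367753/22726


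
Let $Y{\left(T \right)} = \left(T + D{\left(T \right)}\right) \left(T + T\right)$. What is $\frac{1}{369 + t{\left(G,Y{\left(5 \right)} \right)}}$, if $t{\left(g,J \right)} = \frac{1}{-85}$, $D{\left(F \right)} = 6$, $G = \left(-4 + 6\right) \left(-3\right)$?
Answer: $\frac{85}{31364} \approx 0.0027101$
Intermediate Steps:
$G = -6$ ($G = 2 \left(-3\right) = -6$)
$Y{\left(T \right)} = 2 T \left(6 + T\right)$ ($Y{\left(T \right)} = \left(T + 6\right) \left(T + T\right) = \left(6 + T\right) 2 T = 2 T \left(6 + T\right)$)
$t{\left(g,J \right)} = - \frac{1}{85}$
$\frac{1}{369 + t{\left(G,Y{\left(5 \right)} \right)}} = \frac{1}{369 - \frac{1}{85}} = \frac{1}{\frac{31364}{85}} = \frac{85}{31364}$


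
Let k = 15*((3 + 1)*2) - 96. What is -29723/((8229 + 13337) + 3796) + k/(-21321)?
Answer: -70481419/60082578 ≈ -1.1731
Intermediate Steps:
k = 24 (k = 15*(4*2) - 96 = 15*8 - 96 = 120 - 96 = 24)
-29723/((8229 + 13337) + 3796) + k/(-21321) = -29723/((8229 + 13337) + 3796) + 24/(-21321) = -29723/(21566 + 3796) + 24*(-1/21321) = -29723/25362 - 8/7107 = -70481419/60082578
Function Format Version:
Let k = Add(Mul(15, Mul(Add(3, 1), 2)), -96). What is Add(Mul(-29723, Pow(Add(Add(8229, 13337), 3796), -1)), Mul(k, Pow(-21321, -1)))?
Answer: Rational(-70481419, 60082578) ≈ -1.1731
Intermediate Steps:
k = 24 (k = Add(Mul(15, Mul(4, 2)), -96) = Add(Mul(15, 8), -96) = Add(120, -96) = 24)
Add(Mul(-29723, Pow(Add(Add(8229, 13337), 3796), -1)), Mul(k, Pow(-21321, -1))) = Add(Mul(-29723, Pow(Add(Add(8229, 13337), 3796), -1)), Mul(24, Pow(-21321, -1))) = Add(Mul(-29723, Pow(Add(21566, 3796), -1)), Mul(24, Rational(-1, 21321))) = Add(Mul(-29723, Pow(25362, -1)), Rational(-8, 7107)) = Add(Mul(-29723, Rational(1, 25362)), Rational(-8, 7107)) = Add(Rational(-29723, 25362), Rational(-8, 7107)) = Rational(-70481419, 60082578)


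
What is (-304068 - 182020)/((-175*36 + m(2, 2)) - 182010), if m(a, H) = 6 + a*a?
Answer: 121522/47075 ≈ 2.5815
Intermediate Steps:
m(a, H) = 6 + a²
(-304068 - 182020)/((-175*36 + m(2, 2)) - 182010) = (-304068 - 182020)/((-175*36 + (6 + 2²)) - 182010) = -486088/((-6300 + (6 + 4)) - 182010) = -486088/((-6300 + 10) - 182010) = -486088/(-6290 - 182010) = -486088/(-188300) = -486088*(-1/188300) = 121522/47075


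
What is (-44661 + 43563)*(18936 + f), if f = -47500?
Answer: 31363272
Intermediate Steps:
(-44661 + 43563)*(18936 + f) = (-44661 + 43563)*(18936 - 47500) = -1098*(-28564) = 31363272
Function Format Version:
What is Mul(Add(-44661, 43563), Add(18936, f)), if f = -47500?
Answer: 31363272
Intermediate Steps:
Mul(Add(-44661, 43563), Add(18936, f)) = Mul(Add(-44661, 43563), Add(18936, -47500)) = Mul(-1098, -28564) = 31363272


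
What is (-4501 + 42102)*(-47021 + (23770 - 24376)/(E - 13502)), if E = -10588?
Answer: -7098663235614/4015 ≈ -1.7680e+9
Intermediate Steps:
(-4501 + 42102)*(-47021 + (23770 - 24376)/(E - 13502)) = (-4501 + 42102)*(-47021 + (23770 - 24376)/(-10588 - 13502)) = 37601*(-47021 - 606/(-24090)) = 37601*(-47021 - 606*(-1/24090)) = 37601*(-47021 + 101/4015) = 37601*(-188789214/4015) = -7098663235614/4015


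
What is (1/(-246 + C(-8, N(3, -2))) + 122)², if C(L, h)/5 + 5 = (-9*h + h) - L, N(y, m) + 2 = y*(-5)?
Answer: 3000738841/201601 ≈ 14885.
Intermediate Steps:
N(y, m) = -2 - 5*y (N(y, m) = -2 + y*(-5) = -2 - 5*y)
C(L, h) = -25 - 40*h - 5*L (C(L, h) = -25 + 5*((-9*h + h) - L) = -25 + 5*(-8*h - L) = -25 + 5*(-L - 8*h) = -25 + (-40*h - 5*L) = -25 - 40*h - 5*L)
(1/(-246 + C(-8, N(3, -2))) + 122)² = (1/(-246 + (-25 - 40*(-2 - 5*3) - 5*(-8))) + 122)² = (1/(-246 + (-25 - 40*(-2 - 15) + 40)) + 122)² = (1/(-246 + (-25 - 40*(-17) + 40)) + 122)² = (1/(-246 + (-25 + 680 + 40)) + 122)² = (1/(-246 + 695) + 122)² = (1/449 + 122)² = (54779/449)² = 3000738841/201601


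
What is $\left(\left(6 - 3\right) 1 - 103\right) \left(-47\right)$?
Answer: $4700$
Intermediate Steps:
$\left(\left(6 - 3\right) 1 - 103\right) \left(-47\right) = \left(3 \cdot 1 - 103\right) \left(-47\right) = \left(3 - 103\right) \left(-47\right) = \left(-100\right) \left(-47\right) = 4700$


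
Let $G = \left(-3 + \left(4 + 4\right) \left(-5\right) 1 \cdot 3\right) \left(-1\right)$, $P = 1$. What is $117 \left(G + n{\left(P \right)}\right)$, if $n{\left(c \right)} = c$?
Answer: $14508$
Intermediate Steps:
$G = 123$ ($G = \left(-3 + 8 \left(\left(-5\right) 3\right)\right) \left(-1\right) = \left(-3 + 8 \left(-15\right)\right) \left(-1\right) = \left(-3 - 120\right) \left(-1\right) = \left(-123\right) \left(-1\right) = 123$)
$117 \left(G + n{\left(P \right)}\right) = 117 \left(123 + 1\right) = 117 \cdot 124 = 14508$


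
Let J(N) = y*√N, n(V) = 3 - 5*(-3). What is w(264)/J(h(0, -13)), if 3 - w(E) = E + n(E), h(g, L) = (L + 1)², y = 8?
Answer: -93/32 ≈ -2.9063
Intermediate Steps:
n(V) = 18 (n(V) = 3 + 15 = 18)
h(g, L) = (1 + L)²
w(E) = -15 - E (w(E) = 3 - (E + 18) = 3 - (18 + E) = 3 + (-18 - E) = -15 - E)
J(N) = 8*√N
w(264)/J(h(0, -13)) = (-15 - 1*264)/((8*√((1 - 13)²))) = (-15 - 264)/((8*√((-12)²))) = -279/(8*√144) = -279/(8*12) = -279/96 = -279*1/96 = -93/32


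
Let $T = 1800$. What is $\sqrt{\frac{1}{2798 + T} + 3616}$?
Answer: $\frac{\sqrt{631802022}}{418} \approx 60.133$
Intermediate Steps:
$\sqrt{\frac{1}{2798 + T} + 3616} = \sqrt{\frac{1}{2798 + 1800} + 3616} = \sqrt{\frac{1}{4598} + 3616} = \sqrt{\frac{16626369}{4598}} = \frac{\sqrt{631802022}}{418}$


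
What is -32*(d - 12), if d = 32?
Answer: -640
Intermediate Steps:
-32*(d - 12) = -32*(32 - 12) = -32*20 = -640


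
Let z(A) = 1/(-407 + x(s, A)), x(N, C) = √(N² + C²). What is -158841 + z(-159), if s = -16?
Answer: -22255530599/140112 - √25537/140112 ≈ -1.5884e+5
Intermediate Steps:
x(N, C) = √(C² + N²)
z(A) = 1/(-407 + √(256 + A²)) (z(A) = 1/(-407 + √(A² + (-16)²)) = 1/(-407 + √(A² + 256)) = 1/(-407 + √(256 + A²)))
-158841 + z(-159) = -158841 + 1/(-407 + √(256 + (-159)²)) = -158841 + 1/(-407 + √(256 + 25281)) = -158841 + 1/(-407 + √25537)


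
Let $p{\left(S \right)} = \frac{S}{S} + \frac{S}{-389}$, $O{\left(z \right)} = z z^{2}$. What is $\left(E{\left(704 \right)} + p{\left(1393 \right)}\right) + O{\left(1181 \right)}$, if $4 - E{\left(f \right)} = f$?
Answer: $\frac{640765482945}{389} \approx 1.6472 \cdot 10^{9}$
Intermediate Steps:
$E{\left(f \right)} = 4 - f$
$O{\left(z \right)} = z^{3}$
$p{\left(S \right)} = 1 - \frac{S}{389}$ ($p{\left(S \right)} = 1 + S \left(- \frac{1}{389}\right) = 1 - \frac{S}{389}$)
$\left(E{\left(704 \right)} + p{\left(1393 \right)}\right) + O{\left(1181 \right)} = \left(\left(4 - 704\right) + \left(1 - \frac{1393}{389}\right)\right) + 1181^{3} = \left(\left(4 - 704\right) + \left(1 - \frac{1393}{389}\right)\right) + 1647212741 = \left(-700 - \frac{1004}{389}\right) + 1647212741 = - \frac{273304}{389} + 1647212741 = \frac{640765482945}{389}$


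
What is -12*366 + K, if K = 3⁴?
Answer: -4311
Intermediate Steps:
K = 81
-12*366 + K = -12*366 + 81 = -4392 + 81 = -4311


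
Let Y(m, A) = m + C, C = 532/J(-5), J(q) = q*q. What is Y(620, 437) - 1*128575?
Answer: -3198343/25 ≈ -1.2793e+5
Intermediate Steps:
J(q) = q²
C = 532/25 (C = 532/((-5)²) = 532/25 ≈ 21.280)
Y(m, A) = 532/25 + m (Y(m, A) = m + 532/25 = 532/25 + m)
Y(620, 437) - 1*128575 = (532/25 + 620) - 1*128575 = 16032/25 - 128575 = -3198343/25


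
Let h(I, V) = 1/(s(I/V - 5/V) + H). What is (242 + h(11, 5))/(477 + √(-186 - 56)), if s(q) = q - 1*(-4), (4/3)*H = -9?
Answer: 82998/164207 - 1914*I*√2/164207 ≈ 0.50545 - 0.016484*I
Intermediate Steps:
H = -27/4 (H = (¾)*(-9) = -27/4 ≈ -6.7500)
s(q) = 4 + q (s(q) = q + 4 = 4 + q)
h(I, V) = 1/(-11/4 - 5/V + I/V) (h(I, V) = 1/((4 + (I/V - 5/V)) - 27/4) = 1/((4 + (-5/V + I/V)) - 27/4) = 1/((4 - 5/V + I/V) - 27/4) = 1/(-11/4 - 5/V + I/V))
(242 + h(11, 5))/(477 + √(-186 - 56)) = (242 + 4*5/(-20 - 11*5 + 4*11))/(477 + √(-186 - 56)) = (242 + 4*5/(-20 - 55 + 44))/(477 + √(-242)) = (242 + 4*5/(-31))/(477 + 11*I*√2) = (242 + 4*5*(-1/31))/(477 + 11*I*√2) = (242 - 20/31)/(477 + 11*I*√2) = 7482/(31*(477 + 11*I*√2))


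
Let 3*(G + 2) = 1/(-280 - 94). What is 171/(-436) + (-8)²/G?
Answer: -31692183/978820 ≈ -32.378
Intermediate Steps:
G = -2245/1122 (G = -2 + 1/(3*(-280 - 94)) = -2 + (⅓)/(-374) = -2 + (⅓)*(-1/374) = -2 - 1/1122 = -2245/1122 ≈ -2.0009)
171/(-436) + (-8)²/G = 171/(-436) + (-8)²/(-2245/1122) = 171*(-1/436) + 64*(-1122/2245) = -171/436 - 71808/2245 = -31692183/978820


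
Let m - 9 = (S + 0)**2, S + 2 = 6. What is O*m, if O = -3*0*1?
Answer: 0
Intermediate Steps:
S = 4 (S = -2 + 6 = 4)
m = 25 (m = 9 + (4 + 0)**2 = 9 + 4**2 = 9 + 16 = 25)
O = 0 (O = 0*1 = 0)
O*m = 0*25 = 0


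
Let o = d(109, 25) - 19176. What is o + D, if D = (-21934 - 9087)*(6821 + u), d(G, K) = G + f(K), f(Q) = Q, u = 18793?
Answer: -794590936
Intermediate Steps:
d(G, K) = G + K
D = -794571894 (D = (-21934 - 9087)*(6821 + 18793) = -31021*25614 = -794571894)
o = -19042 (o = (109 + 25) - 19176 = 134 - 19176 = -19042)
o + D = -19042 - 794571894 = -794590936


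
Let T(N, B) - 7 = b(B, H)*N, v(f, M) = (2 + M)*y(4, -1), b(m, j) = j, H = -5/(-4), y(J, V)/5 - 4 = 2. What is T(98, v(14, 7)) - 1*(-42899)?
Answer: 86057/2 ≈ 43029.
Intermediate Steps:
y(J, V) = 30 (y(J, V) = 20 + 5*2 = 20 + 10 = 30)
H = 5/4 (H = -5*(-¼) = 5/4 ≈ 1.2500)
v(f, M) = 60 + 30*M (v(f, M) = (2 + M)*30 = 60 + 30*M)
T(N, B) = 7 + 5*N/4
T(98, v(14, 7)) - 1*(-42899) = (7 + (5/4)*98) - 1*(-42899) = (7 + 245/2) + 42899 = 259/2 + 42899 = 86057/2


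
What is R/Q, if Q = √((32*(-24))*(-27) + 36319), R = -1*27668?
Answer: -27668*√57055/57055 ≈ -115.83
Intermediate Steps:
R = -27668
Q = √57055 (Q = √(-768*(-27) + 36319) = √(20736 + 36319) = √57055 ≈ 238.86)
R/Q = -27668*√57055/57055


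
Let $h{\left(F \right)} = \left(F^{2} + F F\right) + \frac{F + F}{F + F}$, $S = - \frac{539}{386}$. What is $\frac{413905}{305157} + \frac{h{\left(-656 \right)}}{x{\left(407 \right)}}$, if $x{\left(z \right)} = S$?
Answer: $- \frac{9216269790941}{14952693} \approx -6.1636 \cdot 10^{5}$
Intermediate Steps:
$S = - \frac{539}{386}$ ($S = \left(-539\right) \frac{1}{386} = - \frac{539}{386} \approx -1.3964$)
$h{\left(F \right)} = 1 + 2 F^{2}$ ($h{\left(F \right)} = \left(F^{2} + F^{2}\right) + \frac{2 F}{2 F} = 2 F^{2} + 2 F \frac{1}{2 F} = 2 F^{2} + 1 = 1 + 2 F^{2}$)
$x{\left(z \right)} = - \frac{539}{386}$
$\frac{413905}{305157} + \frac{h{\left(-656 \right)}}{x{\left(407 \right)}} = \frac{413905}{305157} + \frac{1 + 2 \left(-656\right)^{2}}{- \frac{539}{386}} = 413905 \cdot \frac{1}{305157} + \left(1 + 2 \cdot 430336\right) \left(- \frac{386}{539}\right) = \frac{413905}{305157} + \left(1 + 860672\right) \left(- \frac{386}{539}\right) = \frac{413905}{305157} + 860673 \left(- \frac{386}{539}\right) = \frac{413905}{305157} - \frac{30201798}{49} = - \frac{9216269790941}{14952693}$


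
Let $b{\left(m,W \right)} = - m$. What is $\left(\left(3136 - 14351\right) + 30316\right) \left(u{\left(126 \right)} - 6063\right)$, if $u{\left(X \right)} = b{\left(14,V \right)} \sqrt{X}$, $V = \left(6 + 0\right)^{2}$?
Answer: $-115809363 - 802242 \sqrt{14} \approx -1.1881 \cdot 10^{8}$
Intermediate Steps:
$V = 36$ ($V = 6^{2} = 36$)
$u{\left(X \right)} = - 14 \sqrt{X}$ ($u{\left(X \right)} = \left(-1\right) 14 \sqrt{X} = - 14 \sqrt{X}$)
$\left(\left(3136 - 14351\right) + 30316\right) \left(u{\left(126 \right)} - 6063\right) = \left(\left(3136 - 14351\right) + 30316\right) \left(- 14 \sqrt{126} - 6063\right) = \left(-11215 + 30316\right) \left(- 14 \cdot 3 \sqrt{14} - 6063\right) = 19101 \left(- 42 \sqrt{14} - 6063\right) = 19101 \left(-6063 - 42 \sqrt{14}\right) = -115809363 - 802242 \sqrt{14}$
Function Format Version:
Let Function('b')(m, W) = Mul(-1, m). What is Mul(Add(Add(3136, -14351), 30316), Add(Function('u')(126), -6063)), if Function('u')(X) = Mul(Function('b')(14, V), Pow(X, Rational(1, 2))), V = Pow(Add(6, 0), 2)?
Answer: Add(-115809363, Mul(-802242, Pow(14, Rational(1, 2)))) ≈ -1.1881e+8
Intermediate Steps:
V = 36 (V = Pow(6, 2) = 36)
Function('u')(X) = Mul(-14, Pow(X, Rational(1, 2))) (Function('u')(X) = Mul(Mul(-1, 14), Pow(X, Rational(1, 2))) = Mul(-14, Pow(X, Rational(1, 2))))
Mul(Add(Add(3136, -14351), 30316), Add(Function('u')(126), -6063)) = Mul(Add(Add(3136, -14351), 30316), Add(Mul(-14, Pow(126, Rational(1, 2))), -6063)) = Mul(Add(-11215, 30316), Add(Mul(-14, Mul(3, Pow(14, Rational(1, 2)))), -6063)) = Mul(19101, Add(Mul(-42, Pow(14, Rational(1, 2))), -6063)) = Mul(19101, Add(-6063, Mul(-42, Pow(14, Rational(1, 2))))) = Add(-115809363, Mul(-802242, Pow(14, Rational(1, 2))))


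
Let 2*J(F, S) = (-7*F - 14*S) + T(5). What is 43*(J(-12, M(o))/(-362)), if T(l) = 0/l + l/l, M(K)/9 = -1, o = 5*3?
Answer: -9073/724 ≈ -12.532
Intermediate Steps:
o = 15
M(K) = -9 (M(K) = 9*(-1) = -9)
T(l) = 1 (T(l) = 0 + 1 = 1)
J(F, S) = 1/2 - 7*S - 7*F/2 (J(F, S) = ((-7*F - 14*S) + 1)/2 = ((-14*S - 7*F) + 1)/2 = (1 - 14*S - 7*F)/2 = 1/2 - 7*S - 7*F/2)
43*(J(-12, M(o))/(-362)) = 43*((1/2 - 7*(-9) - 7/2*(-12))/(-362)) = 43*((1/2 + 63 + 42)*(-1/362)) = 43*((211/2)*(-1/362)) = 43*(-211/724) = -9073/724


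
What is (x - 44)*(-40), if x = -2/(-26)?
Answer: 22840/13 ≈ 1756.9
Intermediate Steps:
x = 1/13 (x = -2*(-1/26) = 1/13 ≈ 0.076923)
(x - 44)*(-40) = (1/13 - 44)*(-40) = -571/13*(-40) = 22840/13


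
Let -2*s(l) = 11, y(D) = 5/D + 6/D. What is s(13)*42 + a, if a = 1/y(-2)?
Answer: -2543/11 ≈ -231.18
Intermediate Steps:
y(D) = 11/D
s(l) = -11/2 (s(l) = -½*11 = -11/2)
a = -2/11 (a = 1/(11/(-2)) = 1/(11*(-½)) = 1/(-11/2) = -2/11 ≈ -0.18182)
s(13)*42 + a = -11/2*42 - 2/11 = -231 - 2/11 = -2543/11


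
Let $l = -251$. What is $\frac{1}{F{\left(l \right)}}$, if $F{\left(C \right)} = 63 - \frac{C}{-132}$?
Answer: $\frac{132}{8065} \approx 0.016367$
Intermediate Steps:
$F{\left(C \right)} = 63 + \frac{C}{132}$ ($F{\left(C \right)} = 63 - C \left(- \frac{1}{132}\right) = 63 - - \frac{C}{132} = 63 + \frac{C}{132}$)
$\frac{1}{F{\left(l \right)}} = \frac{1}{63 + \frac{1}{132} \left(-251\right)} = \frac{1}{63 - \frac{251}{132}} = \frac{1}{\frac{8065}{132}} = \frac{132}{8065}$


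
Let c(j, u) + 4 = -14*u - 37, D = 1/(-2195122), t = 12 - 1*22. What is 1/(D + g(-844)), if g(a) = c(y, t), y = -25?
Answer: 2195122/217317077 ≈ 0.010101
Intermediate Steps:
t = -10 (t = 12 - 22 = -10)
D = -1/2195122 ≈ -4.5556e-7
c(j, u) = -41 - 14*u (c(j, u) = -4 + (-14*u - 37) = -4 + (-37 - 14*u) = -41 - 14*u)
g(a) = 99 (g(a) = -41 - 14*(-10) = -41 + 140 = 99)
1/(D + g(-844)) = 1/(-1/2195122 + 99) = 1/(217317077/2195122) = 2195122/217317077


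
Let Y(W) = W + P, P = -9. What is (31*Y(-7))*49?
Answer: -24304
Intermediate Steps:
Y(W) = -9 + W (Y(W) = W - 9 = -9 + W)
(31*Y(-7))*49 = (31*(-9 - 7))*49 = (31*(-16))*49 = -496*49 = -24304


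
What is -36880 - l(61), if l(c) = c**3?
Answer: -263861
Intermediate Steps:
-36880 - l(61) = -36880 - 1*61**3 = -36880 - 1*226981 = -36880 - 226981 = -263861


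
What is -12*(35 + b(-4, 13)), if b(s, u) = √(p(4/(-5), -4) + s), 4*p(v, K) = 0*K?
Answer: -420 - 24*I ≈ -420.0 - 24.0*I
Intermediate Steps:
p(v, K) = 0 (p(v, K) = (0*K)/4 = (¼)*0 = 0)
b(s, u) = √s (b(s, u) = √(0 + s) = √s)
-12*(35 + b(-4, 13)) = -12*(35 + √(-4)) = -12*(35 + 2*I) = -420 - 24*I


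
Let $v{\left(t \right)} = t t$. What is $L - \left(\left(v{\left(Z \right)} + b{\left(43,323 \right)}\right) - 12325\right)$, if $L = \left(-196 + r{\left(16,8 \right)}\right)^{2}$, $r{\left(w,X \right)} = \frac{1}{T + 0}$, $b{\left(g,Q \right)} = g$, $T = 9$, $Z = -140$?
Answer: $\frac{2515411}{81} \approx 31054.0$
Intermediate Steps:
$r{\left(w,X \right)} = \frac{1}{9}$ ($r{\left(w,X \right)} = \frac{1}{9 + 0} = \frac{1}{9}$)
$v{\left(t \right)} = t^{2}$
$L = \frac{3108169}{81}$ ($L = \left(-196 + \frac{1}{9}\right)^{2} = \left(- \frac{1763}{9}\right)^{2} = \frac{3108169}{81} \approx 38372.0$)
$L - \left(\left(v{\left(Z \right)} + b{\left(43,323 \right)}\right) - 12325\right) = \frac{3108169}{81} - \left(\left(\left(-140\right)^{2} + 43\right) - 12325\right) = \frac{3108169}{81} - \left(\left(19600 + 43\right) - 12325\right) = \frac{3108169}{81} - \left(19643 - 12325\right) = \frac{3108169}{81} - 7318 = \frac{2515411}{81}$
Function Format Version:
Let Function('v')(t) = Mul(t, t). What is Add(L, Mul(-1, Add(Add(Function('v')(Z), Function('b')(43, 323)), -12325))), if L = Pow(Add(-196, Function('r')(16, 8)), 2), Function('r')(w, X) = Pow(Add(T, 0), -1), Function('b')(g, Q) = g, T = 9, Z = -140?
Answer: Rational(2515411, 81) ≈ 31054.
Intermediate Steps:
Function('r')(w, X) = Rational(1, 9) (Function('r')(w, X) = Pow(Add(9, 0), -1) = Pow(9, -1) = Rational(1, 9))
Function('v')(t) = Pow(t, 2)
L = Rational(3108169, 81) (L = Pow(Add(-196, Rational(1, 9)), 2) = Pow(Rational(-1763, 9), 2) = Rational(3108169, 81) ≈ 38372.)
Add(L, Mul(-1, Add(Add(Function('v')(Z), Function('b')(43, 323)), -12325))) = Add(Rational(3108169, 81), Mul(-1, Add(Add(Pow(-140, 2), 43), -12325))) = Add(Rational(3108169, 81), Mul(-1, Add(Add(19600, 43), -12325))) = Add(Rational(3108169, 81), Mul(-1, Add(19643, -12325))) = Add(Rational(3108169, 81), Mul(-1, 7318)) = Add(Rational(3108169, 81), -7318) = Rational(2515411, 81)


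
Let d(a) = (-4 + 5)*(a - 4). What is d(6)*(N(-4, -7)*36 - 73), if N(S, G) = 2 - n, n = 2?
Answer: -146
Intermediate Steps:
N(S, G) = 0 (N(S, G) = 2 - 1*2 = 2 - 2 = 0)
d(a) = -4 + a (d(a) = 1*(-4 + a) = -4 + a)
d(6)*(N(-4, -7)*36 - 73) = (-4 + 6)*(0*36 - 73) = 2*(0 - 73) = 2*(-73) = -146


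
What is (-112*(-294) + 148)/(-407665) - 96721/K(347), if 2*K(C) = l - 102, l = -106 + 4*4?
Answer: 39426591169/39135840 ≈ 1007.4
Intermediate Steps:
l = -90 (l = -106 + 16 = -90)
K(C) = -96 (K(C) = (-90 - 102)/2 = (½)*(-192) = -96)
(-112*(-294) + 148)/(-407665) - 96721/K(347) = (-112*(-294) + 148)/(-407665) - 96721/(-96) = (32928 + 148)*(-1/407665) - 96721*(-1/96) = 33076*(-1/407665) + 96721/96 = -33076/407665 + 96721/96 = 39426591169/39135840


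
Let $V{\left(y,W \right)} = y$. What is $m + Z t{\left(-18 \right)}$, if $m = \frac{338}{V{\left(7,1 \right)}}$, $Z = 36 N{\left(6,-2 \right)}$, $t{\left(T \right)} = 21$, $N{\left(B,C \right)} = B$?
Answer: $\frac{32090}{7} \approx 4584.3$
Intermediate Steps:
$Z = 216$ ($Z = 36 \cdot 6 = 216$)
$m = \frac{338}{7} \approx 48.286$
$m + Z t{\left(-18 \right)} = \frac{338}{7} + 216 \cdot 21 = \frac{338}{7} + 4536 = \frac{32090}{7}$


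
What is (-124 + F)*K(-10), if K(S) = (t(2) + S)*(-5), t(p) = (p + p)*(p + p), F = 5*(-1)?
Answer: 3870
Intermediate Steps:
F = -5
t(p) = 4*p**2 (t(p) = (2*p)*(2*p) = 4*p**2)
K(S) = -80 - 5*S (K(S) = (4*2**2 + S)*(-5) = (4*4 + S)*(-5) = (16 + S)*(-5) = -80 - 5*S)
(-124 + F)*K(-10) = (-124 - 5)*(-80 - 5*(-10)) = -129*(-80 + 50) = -129*(-30) = 3870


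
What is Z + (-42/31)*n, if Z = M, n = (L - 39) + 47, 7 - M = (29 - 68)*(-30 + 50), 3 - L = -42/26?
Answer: 310273/403 ≈ 769.91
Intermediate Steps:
L = 60/13 (L = 3 - (-42)/26 = 3 - 1*(-21/13) = 3 + 21/13 = 60/13 ≈ 4.6154)
M = 787 (M = 7 - (29 - 68)*(-30 + 50) = 7 - (-39)*20 = 7 - 1*(-780) = 7 + 780 = 787)
n = 164/13 (n = (60/13 - 39) + 47 = -447/13 + 47 = 164/13 ≈ 12.615)
Z = 787
Z + (-42/31)*n = 787 - 42/31*(164/13) = 787 - 42*1/31*(164/13) = 787 - 42/31*164/13 = 787 - 6888/403 = 310273/403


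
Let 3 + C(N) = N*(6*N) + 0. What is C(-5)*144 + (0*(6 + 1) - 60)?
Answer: 21108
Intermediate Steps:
C(N) = -3 + 6*N² (C(N) = -3 + (N*(6*N) + 0) = -3 + (6*N² + 0) = -3 + 6*N²)
C(-5)*144 + (0*(6 + 1) - 60) = (-3 + 6*(-5)²)*144 + (0*(6 + 1) - 60) = (-3 + 6*25)*144 + (0*7 - 60) = (-3 + 150)*144 + (0 - 60) = 147*144 - 60 = 21168 - 60 = 21108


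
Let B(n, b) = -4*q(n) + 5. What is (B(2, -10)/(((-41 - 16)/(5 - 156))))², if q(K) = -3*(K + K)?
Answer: 64048009/3249 ≈ 19713.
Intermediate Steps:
q(K) = -6*K
B(n, b) = 5 + 24*n (B(n, b) = -(-24)*n + 5 = 24*n + 5 = 5 + 24*n)
(B(2, -10)/(((-41 - 16)/(5 - 156))))² = ((5 + 24*2)/(((-41 - 16)/(5 - 156))))² = ((5 + 48)/((-57/(-151))))² = (53/((-57*(-1/151))))² = (53/(57/151))² = (53*(151/57))² = (8003/57)² = 64048009/3249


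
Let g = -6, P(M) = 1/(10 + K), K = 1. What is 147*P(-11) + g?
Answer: 81/11 ≈ 7.3636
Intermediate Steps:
P(M) = 1/11 (P(M) = 1/(10 + 1) = 1/11)
147*P(-11) + g = 147*(1/11) - 6 = 147/11 - 6 = 81/11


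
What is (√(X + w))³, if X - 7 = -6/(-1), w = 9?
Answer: 22*√22 ≈ 103.19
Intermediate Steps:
X = 13 (X = 7 - 6/(-1) = 7 - 6*(-1) = 7 + 6 = 13)
(√(X + w))³ = (√(13 + 9))³ = (√22)³ = 22*√22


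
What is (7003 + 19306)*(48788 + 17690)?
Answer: 1748969702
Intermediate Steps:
(7003 + 19306)*(48788 + 17690) = 26309*66478 = 1748969702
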